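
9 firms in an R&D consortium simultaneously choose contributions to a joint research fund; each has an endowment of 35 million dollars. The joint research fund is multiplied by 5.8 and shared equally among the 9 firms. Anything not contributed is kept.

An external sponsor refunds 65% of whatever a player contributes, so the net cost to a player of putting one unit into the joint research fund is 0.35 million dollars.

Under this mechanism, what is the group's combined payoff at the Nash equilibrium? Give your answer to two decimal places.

Under the mechanism each unit contributed yields (5.8/9) / 0.35 = 1.8413 back to its contributor per unit of net cost, which exceeds 1, making full contribution the dominant choice for everyone.
At the Nash equilibrium everyone contributes 35. Group total payoff = 9 × (35 × 0.65 + 5.8 × 35) = 2031.75.

2031.75 million dollars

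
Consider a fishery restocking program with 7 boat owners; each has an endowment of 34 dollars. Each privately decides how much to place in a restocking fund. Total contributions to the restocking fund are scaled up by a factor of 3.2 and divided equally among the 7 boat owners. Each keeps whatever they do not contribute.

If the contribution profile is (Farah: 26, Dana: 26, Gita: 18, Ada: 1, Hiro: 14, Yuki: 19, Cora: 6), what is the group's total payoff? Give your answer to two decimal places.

Total contributed: 26 + 26 + 18 + 1 + 14 + 19 + 6 = 110; total kept: 7 × 34 − 110 = 128.
The restocking fund pays out 3.2 × 110 = 352.00 in aggregate.
Group total = 128 + 352.00 = 480.00.

480.00 dollars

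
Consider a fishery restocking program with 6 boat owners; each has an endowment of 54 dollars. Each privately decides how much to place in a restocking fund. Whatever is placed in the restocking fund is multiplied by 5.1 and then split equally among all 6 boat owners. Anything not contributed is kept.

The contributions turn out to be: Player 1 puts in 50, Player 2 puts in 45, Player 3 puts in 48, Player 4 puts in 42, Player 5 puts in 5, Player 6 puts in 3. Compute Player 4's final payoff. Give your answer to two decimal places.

176.05 dollars

Total contributed: 50 + 45 + 48 + 42 + 5 + 3 = 193.
Each receives 5.1 × 193 / 6 = 164.05 from the restocking fund.
Player 4 keeps 54 − 42 = 12, so Player 4's payoff is 12 + 164.05 = 176.05.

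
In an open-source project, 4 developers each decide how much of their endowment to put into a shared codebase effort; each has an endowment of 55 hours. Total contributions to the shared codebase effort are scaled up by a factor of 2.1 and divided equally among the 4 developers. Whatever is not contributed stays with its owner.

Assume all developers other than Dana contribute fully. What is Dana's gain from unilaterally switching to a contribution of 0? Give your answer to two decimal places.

26.13 hours

Switching from a contribution of 55 to 0 lets Dana keep an extra 55 hours, but lowers the shared codebase effort by 55, which costs Dana their own share of that drop: 2.1/4 × 55 = 28.87.
Net gain = 55 − 28.87 = 26.13. The private return per contributed unit (0.5250) is below 1, so free-riding is indeed the best response regardless of what the others do.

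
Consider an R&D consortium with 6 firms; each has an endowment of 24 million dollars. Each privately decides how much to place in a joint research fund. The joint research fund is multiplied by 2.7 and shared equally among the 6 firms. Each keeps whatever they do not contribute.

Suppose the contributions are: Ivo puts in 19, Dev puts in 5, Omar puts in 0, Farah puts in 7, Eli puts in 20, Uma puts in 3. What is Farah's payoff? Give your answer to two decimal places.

Total contributed: 19 + 5 + 0 + 7 + 20 + 3 = 54.
Each receives 2.7 × 54 / 6 = 24.30 from the joint research fund.
Farah keeps 24 − 7 = 17, so Farah's payoff is 17 + 24.30 = 41.30.

41.30 million dollars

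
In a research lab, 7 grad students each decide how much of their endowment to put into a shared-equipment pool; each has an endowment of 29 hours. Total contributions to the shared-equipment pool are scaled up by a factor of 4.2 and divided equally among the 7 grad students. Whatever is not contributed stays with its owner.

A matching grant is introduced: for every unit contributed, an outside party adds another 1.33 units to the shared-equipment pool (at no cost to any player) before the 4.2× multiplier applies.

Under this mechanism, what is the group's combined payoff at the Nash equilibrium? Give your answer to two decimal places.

1986.56 hours

Under the mechanism each unit contributed yields 4.2 × 2.33 / 7 = 1.3980 back to its contributor per unit of net cost, which exceeds 1, making full contribution the dominant choice for everyone.
So the Nash equilibrium is full contribution by all 7; the group earns 4.2 × 2.33 × 203 = 1986.56.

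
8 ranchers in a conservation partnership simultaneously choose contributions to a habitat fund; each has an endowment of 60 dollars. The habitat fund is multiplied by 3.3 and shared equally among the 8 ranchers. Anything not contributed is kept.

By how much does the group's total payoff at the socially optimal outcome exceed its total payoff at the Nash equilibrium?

Each contributed unit returns 3.3/8 = 0.4125 to its contributor — below 1 — so contributing 0 is dominant for every player. At the Nash equilibrium everyone keeps their 60, and the group total is 8 × 60 = 480.
Each contributed unit returns 3.300 to the group as a whole (0.4125 to each of 8 players), which exceeds 1, so the social optimum is full contribution: group total = 3.300 × 480 = 1584.00.
Efficiency loss = 1584.00 − 480 = 1104.00.

1104.00 dollars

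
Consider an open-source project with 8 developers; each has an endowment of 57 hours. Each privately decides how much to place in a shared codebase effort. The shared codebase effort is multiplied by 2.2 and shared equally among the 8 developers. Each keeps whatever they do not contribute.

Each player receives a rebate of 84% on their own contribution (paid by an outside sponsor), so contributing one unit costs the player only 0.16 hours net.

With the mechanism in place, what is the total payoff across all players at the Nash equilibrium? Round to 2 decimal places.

1386.24 hours

Under the mechanism each unit contributed yields (2.2/8) / 0.16 = 1.7188 back to its contributor per unit of net cost, which exceeds 1, making full contribution the dominant choice for everyone.
So the Nash equilibrium is full contribution by all 8; the group earns 8 × (57 × 0.84 + 2.2 × 57) = 1386.24.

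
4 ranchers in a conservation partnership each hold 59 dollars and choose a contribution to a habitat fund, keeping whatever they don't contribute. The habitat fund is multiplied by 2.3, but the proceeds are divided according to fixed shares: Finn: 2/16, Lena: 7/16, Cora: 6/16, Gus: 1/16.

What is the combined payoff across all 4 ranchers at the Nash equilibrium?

312.70 dollars

For player j, contributing a unit is worthwhile iff 2.3 × (j's share) ≥ 1, i.e. iff j's share is at least 0.4348.
Only Lena (7/16) clears that bar, contributing 59; the remaining 3 contribute 0. Total contributed: 59.
The habitat fund pays out 2.3 × 59 = 135.70 in total (split across the unequal shares, but the aggregate is all that matters for the group sum).
The 3 free-riders keep 59 each, adding 177. Group total = 177 + 135.70 = 312.70.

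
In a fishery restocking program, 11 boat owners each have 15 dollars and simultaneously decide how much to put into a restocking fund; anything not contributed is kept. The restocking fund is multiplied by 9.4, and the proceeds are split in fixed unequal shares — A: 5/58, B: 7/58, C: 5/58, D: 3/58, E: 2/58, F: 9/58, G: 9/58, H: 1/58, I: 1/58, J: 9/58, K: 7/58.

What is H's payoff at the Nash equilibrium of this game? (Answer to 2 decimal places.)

27.16 dollars

A player with share s gets back 9.4·s per unit contributed, so full contribution is dominant for anyone with s > 1/9.4 = 0.1064 and zero contribution is dominant for anyone below.
B, F, G, J and K are above the threshold, contributing 15 each; the remaining 6 contribute 0. Total contributed: 75.
H keeps 15 and receives 9.4 × 75 × 1/58 = 12.16 from the restocking fund, for a payoff of 27.16.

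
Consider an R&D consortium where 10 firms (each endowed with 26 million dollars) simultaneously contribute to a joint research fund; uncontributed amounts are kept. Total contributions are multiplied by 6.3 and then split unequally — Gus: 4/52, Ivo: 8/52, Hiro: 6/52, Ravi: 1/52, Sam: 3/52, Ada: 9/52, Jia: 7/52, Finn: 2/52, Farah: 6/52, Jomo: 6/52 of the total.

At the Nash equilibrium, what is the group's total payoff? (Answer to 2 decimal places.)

A player with share s gets back 6.3·s per unit contributed, so full contribution is dominant for anyone with s > 1/6.3 = 0.1587 and zero contribution is dominant for anyone below.
Only Ada (9/52) clears that bar, contributing 26; the remaining 9 contribute 0. Total contributed: 26.
The joint research fund pays out 6.3 × 26 = 163.80 in total (split across the unequal shares, but the aggregate is all that matters for the group sum).
The 9 free-riders keep 26 each, adding 234. Group total = 234 + 163.80 = 397.80.

397.80 million dollars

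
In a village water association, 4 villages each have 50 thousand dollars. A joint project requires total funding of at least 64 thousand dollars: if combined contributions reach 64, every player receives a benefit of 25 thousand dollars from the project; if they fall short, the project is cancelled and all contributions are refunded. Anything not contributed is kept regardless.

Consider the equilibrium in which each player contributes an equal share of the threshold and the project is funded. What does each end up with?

Equal share of the threshold: 64/4 = 16.
At this profile no one gains by cutting their contribution: any cut drops the total below 64, the project is cancelled, contributions are refunded, and the deviator ends with 50, which is less than 50 − 16 + 25 = 59. Contributing more than 16 just wastes the excess. So contributing exactly 16 is a best response.
Each player's payoff: 50 − 16 + 25 = 59.

59 thousand dollars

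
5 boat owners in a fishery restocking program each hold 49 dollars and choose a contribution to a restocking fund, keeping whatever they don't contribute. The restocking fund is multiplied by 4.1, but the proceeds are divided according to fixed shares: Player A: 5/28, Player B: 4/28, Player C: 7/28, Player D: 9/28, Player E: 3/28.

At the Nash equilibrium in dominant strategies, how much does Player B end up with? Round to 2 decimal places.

106.40 dollars

Each unit j contributes comes back to j as 4.1 × (j's share), so j prefers to contribute only if that share exceeds 1/4.1 = 0.2439; otherwise keeping the unit dominates.
Player C and Player D clear that bar, contributing 49 each; the remaining 3 contribute 0. Total contributed: 98.
Player B keeps 49 and receives 4.1 × 98 × 4/28 = 57.40 from the restocking fund, for a payoff of 106.40.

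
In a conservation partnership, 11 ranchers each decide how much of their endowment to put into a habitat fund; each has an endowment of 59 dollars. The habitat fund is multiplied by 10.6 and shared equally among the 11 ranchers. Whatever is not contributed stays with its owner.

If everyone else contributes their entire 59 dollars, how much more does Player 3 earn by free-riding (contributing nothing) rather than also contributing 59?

2.15 dollars

Switching from a contribution of 59 to 0 lets Player 3 keep an extra 59 dollars, but lowers the habitat fund by 59, which costs Player 3 their own share of that drop: 10.6/11 × 59 = 56.85.
Net gain = 59 − 56.85 = 2.15. The private return per contributed unit (0.9636) is below 1, so free-riding is indeed the best response regardless of what the others do.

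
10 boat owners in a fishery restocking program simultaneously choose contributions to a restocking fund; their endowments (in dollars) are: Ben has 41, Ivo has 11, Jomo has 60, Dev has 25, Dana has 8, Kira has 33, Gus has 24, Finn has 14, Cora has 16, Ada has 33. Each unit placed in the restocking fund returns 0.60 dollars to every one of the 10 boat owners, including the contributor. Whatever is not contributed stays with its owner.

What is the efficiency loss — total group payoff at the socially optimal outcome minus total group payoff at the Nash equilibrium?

1325.00 dollars

The private return per contributed unit is 0.60 < 1 for everyone, so the Nash equilibrium is zero contribution and the group total is Σ E_j = 41 + 11 + 60 + 25 + 8 + 33 + 24 + 14 + 16 + 33 = 265.
Each contributed unit returns 6.000 to the group, so the social optimum is full contribution by everyone: group total = 6.000 × 265 = 1590.00.
Efficiency loss = (6.000 − 1) × 265 = 1325.00.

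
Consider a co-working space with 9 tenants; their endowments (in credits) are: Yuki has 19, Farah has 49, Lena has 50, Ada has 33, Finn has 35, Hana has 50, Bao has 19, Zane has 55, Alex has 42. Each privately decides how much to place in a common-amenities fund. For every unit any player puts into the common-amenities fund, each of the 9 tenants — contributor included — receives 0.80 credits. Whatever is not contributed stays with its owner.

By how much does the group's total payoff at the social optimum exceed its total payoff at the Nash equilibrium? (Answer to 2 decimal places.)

The private return per contributed unit is 0.80 < 1 for everyone, so the Nash equilibrium is zero contribution and the group total is Σ E_j = 19 + 49 + 50 + 33 + 35 + 50 + 19 + 55 + 42 = 352.
Each contributed unit returns 7.200 to the group, so the social optimum is full contribution by everyone: group total = 7.200 × 352 = 2534.40.
Efficiency loss = (7.200 − 1) × 352 = 2182.40.

2182.40 credits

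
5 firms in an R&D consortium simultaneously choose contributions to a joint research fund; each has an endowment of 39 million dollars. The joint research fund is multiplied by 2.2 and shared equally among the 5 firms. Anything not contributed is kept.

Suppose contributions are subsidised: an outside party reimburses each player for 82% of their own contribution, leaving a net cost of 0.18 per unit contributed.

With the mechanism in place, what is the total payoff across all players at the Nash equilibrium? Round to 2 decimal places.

With the mechanism, a contributed unit returns (2.2/5) / 0.18 = 2.4444 per unit of net cost to the contributor — now above 1 — so contributing fully is weakly dominant for every player.
So the Nash equilibrium is full contribution by all 5; the group earns 5 × (39 × 0.82 + 2.2 × 39) = 588.90.

588.90 million dollars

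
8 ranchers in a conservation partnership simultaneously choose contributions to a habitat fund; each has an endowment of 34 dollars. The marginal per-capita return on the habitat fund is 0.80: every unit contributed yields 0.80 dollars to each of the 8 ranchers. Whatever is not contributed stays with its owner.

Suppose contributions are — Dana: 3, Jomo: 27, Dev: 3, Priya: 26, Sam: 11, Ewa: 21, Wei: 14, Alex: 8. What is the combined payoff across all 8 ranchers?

Total contributed: 3 + 27 + 3 + 26 + 11 + 21 + 14 + 8 = 113; total kept: 8 × 34 − 113 = 159.
The habitat fund pays out 0.80 × 8 × 113 = 723.20 in aggregate.
Group total = 159 + 723.20 = 882.20.

882.20 dollars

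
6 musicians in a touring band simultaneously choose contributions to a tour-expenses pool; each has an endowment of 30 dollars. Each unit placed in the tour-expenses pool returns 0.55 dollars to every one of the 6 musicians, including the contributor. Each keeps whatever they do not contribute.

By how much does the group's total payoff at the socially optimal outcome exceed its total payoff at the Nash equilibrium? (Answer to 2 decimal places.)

The private return per contributed unit is 0.55 < 1, so contributing 0 is dominant for every player. At the Nash equilibrium everyone keeps their 30, and the group total is 6 × 30 = 180.
Each contributed unit returns 3.300 to the group as a whole (0.55 to each of 6 players), which exceeds 1, so the social optimum is full contribution: group total = 3.300 × 180 = 594.00.
Efficiency loss = 594.00 − 180 = 414.00.

414.00 dollars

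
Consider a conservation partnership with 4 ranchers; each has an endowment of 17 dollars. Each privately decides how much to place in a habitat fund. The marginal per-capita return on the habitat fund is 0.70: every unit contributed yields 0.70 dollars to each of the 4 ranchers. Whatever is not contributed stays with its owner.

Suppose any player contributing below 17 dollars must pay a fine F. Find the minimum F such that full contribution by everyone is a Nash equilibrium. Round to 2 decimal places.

Given the others contribute fully, the best deviation is to contribute 0 (any partial contribution still incurs the fine and gives up units whose private return 0.70 is below 1).
Deviating from 17 to 0 saves 17 dollars but forfeits the deviator's share of the drop in the habitat fund: 0.70 × 17 = 11.90.
So the deviation gain is 17 − 11.90 = 5.10, and the fine must be at least 5.10 dollars to wipe it out.

5.10 dollars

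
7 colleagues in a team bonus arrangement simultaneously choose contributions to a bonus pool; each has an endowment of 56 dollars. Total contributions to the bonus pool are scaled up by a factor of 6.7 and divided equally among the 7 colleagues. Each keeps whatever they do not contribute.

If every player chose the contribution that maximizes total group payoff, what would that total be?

2626.40 dollars

Each contributed unit returns 6.700 to the group as a whole (0.9571 to each of 7 players), which exceeds 1, so the social optimum is full contribution: group total = 6.700 × 392 = 2626.40.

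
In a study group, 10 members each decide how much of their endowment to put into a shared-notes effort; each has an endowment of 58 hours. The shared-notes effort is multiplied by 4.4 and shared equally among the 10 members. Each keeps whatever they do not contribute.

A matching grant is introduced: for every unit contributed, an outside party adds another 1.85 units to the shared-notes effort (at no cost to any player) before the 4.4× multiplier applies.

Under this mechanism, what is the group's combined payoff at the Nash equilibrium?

7273.20 hours

With the mechanism, a contributed unit returns 4.4 × 2.85 / 10 = 1.2540 per unit of net cost to the contributor — now above 1 — so contributing fully is weakly dominant for every player.
So the Nash equilibrium is full contribution by all 10; the group earns 4.4 × 2.85 × 580 = 7273.20.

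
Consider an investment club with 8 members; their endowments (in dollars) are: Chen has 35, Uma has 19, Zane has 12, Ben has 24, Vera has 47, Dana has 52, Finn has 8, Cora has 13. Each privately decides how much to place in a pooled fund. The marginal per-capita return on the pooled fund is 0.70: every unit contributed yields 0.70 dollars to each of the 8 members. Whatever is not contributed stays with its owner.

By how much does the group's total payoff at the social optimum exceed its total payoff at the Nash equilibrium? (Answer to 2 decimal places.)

966.00 dollars

The private return per contributed unit is 0.70 < 1 for everyone, so the Nash equilibrium is zero contribution and the group total is Σ E_j = 35 + 19 + 12 + 24 + 47 + 52 + 8 + 13 = 210.
Each contributed unit returns 5.600 to the group, so the social optimum is full contribution by everyone: group total = 5.600 × 210 = 1176.00.
Efficiency loss = (5.600 − 1) × 210 = 966.00.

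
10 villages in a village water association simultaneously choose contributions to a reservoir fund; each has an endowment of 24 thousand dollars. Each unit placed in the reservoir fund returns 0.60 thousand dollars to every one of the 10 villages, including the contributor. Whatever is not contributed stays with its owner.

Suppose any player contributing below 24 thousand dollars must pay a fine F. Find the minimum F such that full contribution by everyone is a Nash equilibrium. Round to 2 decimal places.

9.60 thousand dollars

Given the others contribute fully, the best deviation is to contribute 0 (any partial contribution still incurs the fine and gives up units whose private return 0.60 is below 1).
Deviating from 24 to 0 saves 24 thousand dollars but forfeits the deviator's share of the drop in the reservoir fund: 0.60 × 24 = 14.40.
So the deviation gain is 24 − 14.40 = 9.60, and the fine must be at least 9.60 thousand dollars to wipe it out.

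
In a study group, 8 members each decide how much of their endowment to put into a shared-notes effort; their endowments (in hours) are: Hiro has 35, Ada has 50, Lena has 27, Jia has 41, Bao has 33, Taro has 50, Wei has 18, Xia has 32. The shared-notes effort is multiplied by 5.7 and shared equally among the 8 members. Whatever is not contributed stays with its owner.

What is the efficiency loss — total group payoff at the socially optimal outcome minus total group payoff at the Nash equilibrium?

1344.20 hours

The private return per contributed unit is 5.7/8 = 0.7125 < 1 for every player regardless of endowment, so the Nash equilibrium is zero contribution and the group total is Σ E_j = 35 + 50 + 27 + 41 + 33 + 50 + 18 + 32 = 286.
Each contributed unit returns 5.700 to the group, so the social optimum is full contribution by everyone: group total = 5.700 × 286 = 1630.20.
Efficiency loss = (5.700 − 1) × 286 = 1344.20.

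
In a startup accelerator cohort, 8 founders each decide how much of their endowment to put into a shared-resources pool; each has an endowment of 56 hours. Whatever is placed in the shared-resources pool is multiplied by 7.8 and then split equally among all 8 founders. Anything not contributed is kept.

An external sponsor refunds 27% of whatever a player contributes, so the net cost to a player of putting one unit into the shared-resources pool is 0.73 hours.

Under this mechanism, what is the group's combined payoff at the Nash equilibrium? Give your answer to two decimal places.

The effective private return per unit is now (7.8/8) / 0.73 = 1.3356 > 1, so every player's dominant strategy flips to full contribution.
At the Nash equilibrium everyone contributes 56. Group total payoff = 8 × (56 × 0.27 + 7.8 × 56) = 3615.36.

3615.36 hours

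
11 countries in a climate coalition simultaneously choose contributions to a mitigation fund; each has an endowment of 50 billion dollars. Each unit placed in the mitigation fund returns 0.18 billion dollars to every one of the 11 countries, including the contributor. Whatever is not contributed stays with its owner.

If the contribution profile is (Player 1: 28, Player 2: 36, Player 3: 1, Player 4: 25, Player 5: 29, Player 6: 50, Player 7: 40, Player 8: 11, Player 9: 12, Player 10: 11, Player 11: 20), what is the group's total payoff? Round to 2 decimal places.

807.74 billion dollars

Total contributed: 28 + 36 + 1 + 25 + 29 + 50 + 40 + 11 + 12 + 11 + 20 = 263; total kept: 11 × 50 − 263 = 287.
The mitigation fund pays out 0.18 × 11 × 263 = 520.74 in aggregate.
Group total = 287 + 520.74 = 807.74.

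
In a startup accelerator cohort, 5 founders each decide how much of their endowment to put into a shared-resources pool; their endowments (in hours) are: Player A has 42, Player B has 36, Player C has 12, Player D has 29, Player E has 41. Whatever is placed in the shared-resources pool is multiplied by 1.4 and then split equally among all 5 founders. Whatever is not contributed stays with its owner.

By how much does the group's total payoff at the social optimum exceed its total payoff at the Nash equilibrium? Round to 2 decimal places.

64.00 hours

The private return per contributed unit is 1.4/5 = 0.2800 < 1 for every player regardless of endowment, so the Nash equilibrium is zero contribution and the group total is Σ E_j = 42 + 36 + 12 + 29 + 41 = 160.
Each contributed unit returns 1.400 to the group, so the social optimum is full contribution by everyone: group total = 1.400 × 160 = 224.00.
Efficiency loss = (1.400 − 1) × 160 = 64.00.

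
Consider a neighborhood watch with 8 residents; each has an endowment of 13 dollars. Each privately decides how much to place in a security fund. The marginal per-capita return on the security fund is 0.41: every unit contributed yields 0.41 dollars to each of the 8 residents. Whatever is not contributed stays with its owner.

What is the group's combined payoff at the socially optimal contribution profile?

341.12 dollars

Each contributed unit returns 3.280 to the group as a whole (0.41 to each of 8 players), which exceeds 1, so the social optimum is full contribution: group total = 3.280 × 104 = 341.12.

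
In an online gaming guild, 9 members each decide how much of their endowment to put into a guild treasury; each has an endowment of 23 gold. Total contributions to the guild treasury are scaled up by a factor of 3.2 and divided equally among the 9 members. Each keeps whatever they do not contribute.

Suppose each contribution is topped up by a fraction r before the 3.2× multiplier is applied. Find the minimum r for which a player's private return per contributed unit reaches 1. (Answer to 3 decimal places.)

1.813

With matching at rate r, one contributed unit becomes (1 + r) in the guild treasury and returns 3.2 × (1 + r) / 9 to the contributor.
Setting this equal to 1: 1 + r = 9/3.2 = 2.8125.
So the minimum matching rate is r = 2.8125 − 1 = 1.813.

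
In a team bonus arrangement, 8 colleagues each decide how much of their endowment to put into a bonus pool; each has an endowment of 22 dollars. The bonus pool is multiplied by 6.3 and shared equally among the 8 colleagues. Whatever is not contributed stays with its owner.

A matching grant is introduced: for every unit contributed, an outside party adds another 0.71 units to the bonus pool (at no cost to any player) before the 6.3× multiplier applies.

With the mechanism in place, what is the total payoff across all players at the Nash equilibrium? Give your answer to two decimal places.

The effective private return per unit is now 6.3 × 1.71 / 8 = 1.3466 > 1, so every player's dominant strategy flips to full contribution.
At the Nash equilibrium everyone contributes 22. Group total payoff = 6.3 × 1.71 × 176 = 1896.05.

1896.05 dollars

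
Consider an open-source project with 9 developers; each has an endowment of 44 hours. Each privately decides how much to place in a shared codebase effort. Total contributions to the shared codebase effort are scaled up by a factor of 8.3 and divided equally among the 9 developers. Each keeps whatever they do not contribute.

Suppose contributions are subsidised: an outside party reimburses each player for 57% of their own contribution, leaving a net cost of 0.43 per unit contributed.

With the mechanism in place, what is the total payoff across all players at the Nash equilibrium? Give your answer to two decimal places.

3512.52 hours

Under the mechanism each unit contributed yields (8.3/9) / 0.43 = 2.1447 back to its contributor per unit of net cost, which exceeds 1, making full contribution the dominant choice for everyone.
So the Nash equilibrium is full contribution by all 9; the group earns 9 × (44 × 0.57 + 8.3 × 44) = 3512.52.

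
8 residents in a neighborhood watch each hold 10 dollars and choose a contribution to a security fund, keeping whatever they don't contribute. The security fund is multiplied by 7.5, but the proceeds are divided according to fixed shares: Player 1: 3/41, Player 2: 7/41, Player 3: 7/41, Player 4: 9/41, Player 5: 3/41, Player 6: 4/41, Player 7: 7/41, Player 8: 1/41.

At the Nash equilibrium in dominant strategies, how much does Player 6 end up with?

Player j's private return per contributed unit is 7.5 × (j's share). Contributing is weakly dominant for j when that share is at least 1/7.5 = 0.1333, and contributing 0 is dominant otherwise.
Player 2, Player 3, Player 4 and Player 7 are above the threshold, contributing 10 each; the remaining 4 contribute 0. Total contributed: 40.
Player 6 keeps 10 and receives 7.5 × 40 × 4/41 = 29.27 from the security fund, for a payoff of 39.27.

39.27 dollars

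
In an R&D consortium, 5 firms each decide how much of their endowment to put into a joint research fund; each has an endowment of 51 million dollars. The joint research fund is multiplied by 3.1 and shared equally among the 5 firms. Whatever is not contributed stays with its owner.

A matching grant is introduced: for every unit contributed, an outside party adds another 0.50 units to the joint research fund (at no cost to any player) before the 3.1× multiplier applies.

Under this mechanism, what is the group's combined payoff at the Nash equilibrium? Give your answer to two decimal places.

With the mechanism, a contributed unit returns 3.1 × 1.50 / 5 = 0.9300 per unit of net cost — still below 1 — so contributing 0 remains dominant for every player.
Everyone keeps their endowment and the group total is 5 × 51 = 255.

255.00 million dollars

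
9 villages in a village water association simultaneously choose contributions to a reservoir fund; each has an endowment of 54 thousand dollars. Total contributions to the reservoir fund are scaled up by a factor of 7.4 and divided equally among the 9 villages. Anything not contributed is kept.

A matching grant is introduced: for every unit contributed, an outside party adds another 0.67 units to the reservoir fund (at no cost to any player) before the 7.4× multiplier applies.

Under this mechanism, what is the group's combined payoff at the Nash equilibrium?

6005.99 thousand dollars

The effective private return per unit is now 7.4 × 1.67 / 9 = 1.3731 > 1, so every player's dominant strategy flips to full contribution.
So the Nash equilibrium is full contribution by all 9; the group earns 7.4 × 1.67 × 486 = 6005.99.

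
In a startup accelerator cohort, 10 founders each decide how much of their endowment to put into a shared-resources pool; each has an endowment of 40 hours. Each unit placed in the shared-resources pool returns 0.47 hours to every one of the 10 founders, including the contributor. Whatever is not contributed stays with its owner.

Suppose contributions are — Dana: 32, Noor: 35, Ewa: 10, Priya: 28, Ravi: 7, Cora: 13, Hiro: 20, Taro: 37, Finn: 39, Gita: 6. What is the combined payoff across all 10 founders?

Total contributed: 32 + 35 + 10 + 28 + 7 + 13 + 20 + 37 + 39 + 6 = 227; total kept: 10 × 40 − 227 = 173.
The shared-resources pool pays out 0.47 × 10 × 227 = 1066.90 in aggregate.
Group total = 173 + 1066.90 = 1239.90.

1239.90 hours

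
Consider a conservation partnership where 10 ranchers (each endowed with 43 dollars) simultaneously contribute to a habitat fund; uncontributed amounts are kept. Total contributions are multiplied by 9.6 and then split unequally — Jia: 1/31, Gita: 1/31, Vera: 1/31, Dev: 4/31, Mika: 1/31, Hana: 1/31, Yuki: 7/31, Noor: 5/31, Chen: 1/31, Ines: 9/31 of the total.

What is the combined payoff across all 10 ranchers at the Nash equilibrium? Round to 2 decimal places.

1909.20 dollars

A player with share s gets back 9.6·s per unit contributed, so full contribution is dominant for anyone with s > 1/9.6 = 0.1042 and zero contribution is dominant for anyone below.
The shares above 0.1042 belong to Dev, Yuki, Noor and Ines, contributing 43 each; the remaining 6 contribute 0. Total contributed: 172.
The habitat fund pays out 9.6 × 172 = 1651.20 in total (split across the unequal shares, but the aggregate is all that matters for the group sum).
The 6 free-riders keep 43 each, adding 258. Group total = 258 + 1651.20 = 1909.20.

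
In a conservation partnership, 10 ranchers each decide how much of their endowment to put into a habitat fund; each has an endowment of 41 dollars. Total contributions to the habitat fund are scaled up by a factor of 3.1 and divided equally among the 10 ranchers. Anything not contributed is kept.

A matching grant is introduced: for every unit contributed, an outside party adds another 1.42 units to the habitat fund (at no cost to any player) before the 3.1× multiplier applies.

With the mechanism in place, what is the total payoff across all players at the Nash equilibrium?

410.00 dollars

With the mechanism, a contributed unit returns 3.1 × 2.42 / 10 = 0.7502 per unit of net cost — still below 1 — so contributing 0 remains dominant for every player.
At the Nash equilibrium no one contributes; group total payoff = 10 × 41 = 410.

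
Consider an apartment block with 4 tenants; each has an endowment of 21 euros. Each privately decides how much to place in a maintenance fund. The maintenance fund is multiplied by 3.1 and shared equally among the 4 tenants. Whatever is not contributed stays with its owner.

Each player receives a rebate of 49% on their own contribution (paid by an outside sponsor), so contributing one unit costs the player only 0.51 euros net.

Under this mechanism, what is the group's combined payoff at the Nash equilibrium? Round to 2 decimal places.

301.56 euros

With the mechanism, a contributed unit returns (3.1/4) / 0.51 = 1.5196 per unit of net cost to the contributor — now above 1 — so contributing fully is weakly dominant for every player.
So the Nash equilibrium is full contribution by all 4; the group earns 4 × (21 × 0.49 + 3.1 × 21) = 301.56.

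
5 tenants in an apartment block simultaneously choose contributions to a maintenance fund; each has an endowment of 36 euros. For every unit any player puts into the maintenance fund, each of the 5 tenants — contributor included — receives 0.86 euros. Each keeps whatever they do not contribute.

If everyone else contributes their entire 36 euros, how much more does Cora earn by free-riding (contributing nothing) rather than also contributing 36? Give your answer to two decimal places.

5.04 euros

Switching from a contribution of 36 to 0 lets Cora keep an extra 36 euros, but lowers the maintenance fund by 36, which costs Cora their own share of that drop: 0.86 × 36 = 30.96.
Net gain = 36 − 30.96 = 5.04. The private return per contributed unit (0.86) is below 1, so free-riding is indeed the best response regardless of what the others do.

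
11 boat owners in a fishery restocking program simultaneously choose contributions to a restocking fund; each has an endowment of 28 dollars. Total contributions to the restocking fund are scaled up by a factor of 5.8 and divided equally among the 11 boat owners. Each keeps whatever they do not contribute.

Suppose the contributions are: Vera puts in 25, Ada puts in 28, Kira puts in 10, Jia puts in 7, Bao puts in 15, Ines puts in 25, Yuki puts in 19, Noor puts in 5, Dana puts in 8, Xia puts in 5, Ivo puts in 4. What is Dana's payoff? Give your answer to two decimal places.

Total contributed: 25 + 28 + 10 + 7 + 15 + 25 + 19 + 5 + 8 + 5 + 4 = 151.
Each receives 5.8 × 151 / 11 = 79.62 from the restocking fund.
Dana keeps 28 − 8 = 20, so Dana's payoff is 20 + 79.62 = 99.62.

99.62 dollars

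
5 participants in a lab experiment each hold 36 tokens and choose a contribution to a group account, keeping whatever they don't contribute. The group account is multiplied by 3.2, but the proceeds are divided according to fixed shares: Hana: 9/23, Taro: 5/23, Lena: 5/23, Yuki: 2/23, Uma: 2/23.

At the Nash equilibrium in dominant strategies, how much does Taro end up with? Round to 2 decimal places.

For player j, contributing a unit is worthwhile iff 3.2 × (j's share) ≥ 1, i.e. iff j's share is at least 0.3125.
The only share above 0.3125 is Hana's 9/23, contributing 36; the remaining 4 contribute 0. Total contributed: 36.
Taro keeps 36 and receives 3.2 × 36 × 5/23 = 25.04 from the group account, for a payoff of 61.04.

61.04 tokens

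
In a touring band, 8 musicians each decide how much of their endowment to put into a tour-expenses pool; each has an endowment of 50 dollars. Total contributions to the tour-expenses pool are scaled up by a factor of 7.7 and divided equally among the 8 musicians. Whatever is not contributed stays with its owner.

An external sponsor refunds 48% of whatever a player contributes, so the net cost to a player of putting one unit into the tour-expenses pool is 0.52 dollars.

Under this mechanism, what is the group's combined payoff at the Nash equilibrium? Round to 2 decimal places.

3272.00 dollars

Under the mechanism each unit contributed yields (7.7/8) / 0.52 = 1.8510 back to its contributor per unit of net cost, which exceeds 1, making full contribution the dominant choice for everyone.
So the Nash equilibrium is full contribution by all 8; the group earns 8 × (50 × 0.48 + 7.7 × 50) = 3272.00.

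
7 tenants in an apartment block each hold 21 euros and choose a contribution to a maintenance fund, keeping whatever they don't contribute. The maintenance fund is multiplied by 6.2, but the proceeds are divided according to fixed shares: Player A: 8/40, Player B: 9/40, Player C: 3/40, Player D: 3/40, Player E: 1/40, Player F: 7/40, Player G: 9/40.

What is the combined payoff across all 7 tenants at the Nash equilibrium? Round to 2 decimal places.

583.80 euros

Each unit j contributes comes back to j as 6.2 × (j's share), so j prefers to contribute only if that share exceeds 1/6.2 = 0.1613; otherwise keeping the unit dominates.
Player A, Player B, Player F and Player G are above the threshold, contributing 21 each; the remaining 3 contribute 0. Total contributed: 84.
The maintenance fund pays out 6.2 × 84 = 520.80 in total (split across the unequal shares, but the aggregate is all that matters for the group sum).
The 3 free-riders keep 21 each, adding 63. Group total = 63 + 520.80 = 583.80.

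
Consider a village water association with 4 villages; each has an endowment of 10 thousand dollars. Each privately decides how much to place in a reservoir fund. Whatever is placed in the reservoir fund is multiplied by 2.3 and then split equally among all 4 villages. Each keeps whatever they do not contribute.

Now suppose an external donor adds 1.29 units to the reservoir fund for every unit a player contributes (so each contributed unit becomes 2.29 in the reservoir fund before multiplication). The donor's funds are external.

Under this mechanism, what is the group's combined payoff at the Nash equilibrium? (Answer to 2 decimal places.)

Under the mechanism each unit contributed yields 2.3 × 2.29 / 4 = 1.3168 back to its contributor per unit of net cost, which exceeds 1, making full contribution the dominant choice for everyone.
So the Nash equilibrium is full contribution by all 4; the group earns 2.3 × 2.29 × 40 = 210.68.

210.68 thousand dollars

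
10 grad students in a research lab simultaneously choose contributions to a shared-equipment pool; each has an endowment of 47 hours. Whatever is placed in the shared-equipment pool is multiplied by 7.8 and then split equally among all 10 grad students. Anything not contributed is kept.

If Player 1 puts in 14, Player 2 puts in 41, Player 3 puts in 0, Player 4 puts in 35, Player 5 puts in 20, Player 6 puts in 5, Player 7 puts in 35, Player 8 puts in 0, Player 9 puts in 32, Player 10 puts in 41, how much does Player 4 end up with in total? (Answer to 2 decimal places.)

Total contributed: 14 + 41 + 0 + 35 + 20 + 5 + 35 + 0 + 32 + 41 = 223.
Each receives 7.8 × 223 / 10 = 173.94 from the shared-equipment pool.
Player 4 keeps 47 − 35 = 12, so Player 4's payoff is 12 + 173.94 = 185.94.

185.94 hours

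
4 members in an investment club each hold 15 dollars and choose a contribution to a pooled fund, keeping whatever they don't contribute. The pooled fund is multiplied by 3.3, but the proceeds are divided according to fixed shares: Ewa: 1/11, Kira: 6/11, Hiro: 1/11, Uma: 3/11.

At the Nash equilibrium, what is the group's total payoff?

94.50 dollars

A player with share s gets back 3.3·s per unit contributed, so full contribution is dominant for anyone with s > 1/3.3 = 0.3030 and zero contribution is dominant for anyone below.
Only Kira (6/11) clears that bar, contributing 15; the remaining 3 contribute 0. Total contributed: 15.
The pooled fund pays out 3.3 × 15 = 49.50 in total (split across the unequal shares, but the aggregate is all that matters for the group sum).
The 3 free-riders keep 15 each, adding 45. Group total = 45 + 49.50 = 94.50.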